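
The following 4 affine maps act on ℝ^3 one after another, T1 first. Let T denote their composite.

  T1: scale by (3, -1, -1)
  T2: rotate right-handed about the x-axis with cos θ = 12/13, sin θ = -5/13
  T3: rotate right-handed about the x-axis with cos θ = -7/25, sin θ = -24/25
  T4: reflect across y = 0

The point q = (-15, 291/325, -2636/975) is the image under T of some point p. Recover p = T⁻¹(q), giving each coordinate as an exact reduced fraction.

p = (-5, -8/3, -1)

T1 = [3 0 0 0; 0 -1 0 0; 0 0 -1 0; 0 0 0 1]
T2·T1 = [3 0 0 0; 0 -12/13 -5/13 0; 0 5/13 -12/13 0; 0 0 0 1]
T3·…·T1 = [3 0 0 0; 0 204/325 -253/325 0; 0 253/325 204/325 0; 0 0 0 1]
T4·…·T1 = [3 0 0 0; 0 -204/325 253/325 0; 0 253/325 204/325 0; 0 0 0 1]
det M = -3; M⁻¹ = [1/3 0 0 0; 0 -204/325 253/325 0; 0 253/325 204/325 0; 0 0 0 1]
M⁻¹ · (-15, 291/325, -2636/975)ᵀ = (-5, -8/3, -1)ᵀ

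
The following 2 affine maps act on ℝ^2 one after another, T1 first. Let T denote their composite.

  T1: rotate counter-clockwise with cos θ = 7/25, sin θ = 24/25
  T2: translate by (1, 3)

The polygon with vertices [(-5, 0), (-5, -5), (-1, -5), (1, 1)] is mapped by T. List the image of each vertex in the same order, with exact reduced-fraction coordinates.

image vertices: (-2/5, -9/5), (22/5, -16/5), (138/25, 16/25), (8/25, 106/25)

T1 rotate counter-clockwise with cos θ = 7/25, sin θ = 24/25: (-5, 0) → (-7/5, -24/5); (-5, -5) → (17/5, -31/5); (-1, -5) → (113/25, -59/25); (1, 1) → (-17/25, 31/25)
T2 translate by (1, 3): (-7/5, -24/5) → (-2/5, -9/5); (17/5, -31/5) → (22/5, -16/5); (113/25, -59/25) → (138/25, 16/25); (-17/25, 31/25) → (8/25, 106/25)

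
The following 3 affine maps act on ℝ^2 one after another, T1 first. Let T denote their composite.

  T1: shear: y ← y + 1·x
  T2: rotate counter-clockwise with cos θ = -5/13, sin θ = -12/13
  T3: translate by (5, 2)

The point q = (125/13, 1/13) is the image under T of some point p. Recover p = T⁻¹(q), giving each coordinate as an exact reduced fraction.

T1 = [1 0 0; 1 1 0; 0 0 1]
T2·T1 = [7/13 12/13 0; -17/13 -5/13 0; 0 0 1]
T3·…·T1 = [7/13 12/13 5; -17/13 -5/13 2; 0 0 1]
det M = 1; M⁻¹ = [-5/13 -12/13 49/13; 17/13 7/13 -99/13; 0 0 1]
M⁻¹ · (125/13, 1/13)ᵀ = (0, 5)ᵀ

p = (0, 5)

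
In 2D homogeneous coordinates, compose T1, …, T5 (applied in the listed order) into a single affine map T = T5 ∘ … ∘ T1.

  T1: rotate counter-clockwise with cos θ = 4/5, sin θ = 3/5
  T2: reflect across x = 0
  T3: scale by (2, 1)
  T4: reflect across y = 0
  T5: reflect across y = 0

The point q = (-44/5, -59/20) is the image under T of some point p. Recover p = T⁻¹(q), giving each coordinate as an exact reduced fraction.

p = (7/4, -5)

T1 = [4/5 -3/5 0; 3/5 4/5 0; 0 0 1]
T2·T1 = [-4/5 3/5 0; 3/5 4/5 0; 0 0 1]
T3·…·T1 = [-8/5 6/5 0; 3/5 4/5 0; 0 0 1]
T4·…·T1 = [-8/5 6/5 0; -3/5 -4/5 0; 0 0 1]
T5·…·T1 = [-8/5 6/5 0; 3/5 4/5 0; 0 0 1]
det M = -2; M⁻¹ = [-2/5 3/5 0; 3/10 4/5 0; 0 0 1]
M⁻¹ · (-44/5, -59/20)ᵀ = (7/4, -5)ᵀ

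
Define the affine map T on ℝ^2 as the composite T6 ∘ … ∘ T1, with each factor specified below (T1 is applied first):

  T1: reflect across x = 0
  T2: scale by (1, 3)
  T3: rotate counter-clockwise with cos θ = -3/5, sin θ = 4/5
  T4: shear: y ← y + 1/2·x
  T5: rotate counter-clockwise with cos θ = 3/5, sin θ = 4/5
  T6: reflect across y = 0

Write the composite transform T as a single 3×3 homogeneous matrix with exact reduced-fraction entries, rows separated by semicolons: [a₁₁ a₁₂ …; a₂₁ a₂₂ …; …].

T = [19/25 24/25 0; -9/50 93/25 0; 0 0 1]

T1 = [-1 0 0; 0 1 0; 0 0 1]
T2·T1 = [-1 0 0; 0 3 0; 0 0 1]
T3·…·T1 = [3/5 -12/5 0; -4/5 -9/5 0; 0 0 1]
T4·…·T1 = [3/5 -12/5 0; -1/2 -3 0; 0 0 1]
T5·…·T1 = [19/25 24/25 0; 9/50 -93/25 0; 0 0 1]
T6·…·T1 = [19/25 24/25 0; -9/50 93/25 0; 0 0 1]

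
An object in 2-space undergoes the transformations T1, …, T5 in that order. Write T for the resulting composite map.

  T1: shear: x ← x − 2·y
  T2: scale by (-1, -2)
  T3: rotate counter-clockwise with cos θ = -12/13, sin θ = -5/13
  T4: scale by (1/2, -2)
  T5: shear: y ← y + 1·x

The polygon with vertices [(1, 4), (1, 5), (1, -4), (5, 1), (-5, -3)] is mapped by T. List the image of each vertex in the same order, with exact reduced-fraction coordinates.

T1 shear: x ← x − 2·y: (1, 4) → (-7, 4); (1, 5) → (-9, 5); (1, -4) → (9, -4); (5, 1) → (3, 1); (-5, -3) → (1, -3)
T2 scale by (-1, -2): (-7, 4) → (7, -8); (-9, 5) → (9, -10); (9, -4) → (-9, 8); (3, 1) → (-3, -2); (1, -3) → (-1, 6)
T3 rotate counter-clockwise with cos θ = -12/13, sin θ = -5/13: (7, -8) → (-124/13, 61/13); (9, -10) → (-158/13, 75/13); (-9, 8) → (148/13, -51/13); (-3, -2) → (2, 3); (-1, 6) → (42/13, -67/13)
T4 scale by (1/2, -2): (-124/13, 61/13) → (-62/13, -122/13); (-158/13, 75/13) → (-79/13, -150/13); (148/13, -51/13) → (74/13, 102/13); (2, 3) → (1, -6); (42/13, -67/13) → (21/13, 134/13)
T5 shear: y ← y + 1·x: (-62/13, -122/13) → (-62/13, -184/13); (-79/13, -150/13) → (-79/13, -229/13); (74/13, 102/13) → (74/13, 176/13); (1, -6) → (1, -5); (21/13, 134/13) → (21/13, 155/13)

image vertices: (-62/13, -184/13), (-79/13, -229/13), (74/13, 176/13), (1, -5), (21/13, 155/13)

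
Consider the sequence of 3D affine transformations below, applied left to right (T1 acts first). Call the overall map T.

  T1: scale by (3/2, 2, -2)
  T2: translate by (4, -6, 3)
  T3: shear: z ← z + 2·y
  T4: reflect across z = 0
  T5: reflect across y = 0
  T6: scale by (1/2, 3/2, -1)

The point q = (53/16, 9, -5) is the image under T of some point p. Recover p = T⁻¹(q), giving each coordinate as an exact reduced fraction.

T1 = [3/2 0 0 0; 0 2 0 0; 0 0 -2 0; 0 0 0 1]
T2·T1 = [3/2 0 0 4; 0 2 0 -6; 0 0 -2 3; 0 0 0 1]
T3·…·T1 = [3/2 0 0 4; 0 2 0 -6; 0 4 -2 -9; 0 0 0 1]
T4·…·T1 = [3/2 0 0 4; 0 2 0 -6; 0 -4 2 9; 0 0 0 1]
T5·…·T1 = [3/2 0 0 4; 0 -2 0 6; 0 -4 2 9; 0 0 0 1]
T6·…·T1 = [3/4 0 0 2; 0 -3 0 9; 0 4 -2 -9; 0 0 0 1]
det M = 9/2; M⁻¹ = [4/3 0 0 -8/3; 0 -1/3 0 3; 0 -2/3 -1/2 3/2; 0 0 0 1]
M⁻¹ · (53/16, 9, -5)ᵀ = (7/4, 0, -2)ᵀ

p = (7/4, 0, -2)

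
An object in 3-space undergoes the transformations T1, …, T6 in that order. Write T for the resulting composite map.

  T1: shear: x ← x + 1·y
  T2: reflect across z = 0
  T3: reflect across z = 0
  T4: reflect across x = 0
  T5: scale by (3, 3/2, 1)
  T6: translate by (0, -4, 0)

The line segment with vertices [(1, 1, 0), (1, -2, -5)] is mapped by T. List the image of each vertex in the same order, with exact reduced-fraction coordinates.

T1 shear: x ← x + 1·y: (1, 1, 0) → (2, 1, 0); (1, -2, -5) → (-1, -2, -5)
T2 reflect across z = 0: (2, 1, 0) → (2, 1, 0); (-1, -2, -5) → (-1, -2, 5)
T3 reflect across z = 0: (2, 1, 0) → (2, 1, 0); (-1, -2, 5) → (-1, -2, -5)
T4 reflect across x = 0: (2, 1, 0) → (-2, 1, 0); (-1, -2, -5) → (1, -2, -5)
T5 scale by (3, 3/2, 1): (-2, 1, 0) → (-6, 3/2, 0); (1, -2, -5) → (3, -3, -5)
T6 translate by (0, -4, 0): (-6, 3/2, 0) → (-6, -5/2, 0); (3, -3, -5) → (3, -7, -5)

image vertices: (-6, -5/2, 0), (3, -7, -5)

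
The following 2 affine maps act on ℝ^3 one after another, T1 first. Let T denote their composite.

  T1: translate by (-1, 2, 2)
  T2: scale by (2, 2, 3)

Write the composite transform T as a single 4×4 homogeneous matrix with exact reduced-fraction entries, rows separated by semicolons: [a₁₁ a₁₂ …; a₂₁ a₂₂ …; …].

T = [2 0 0 -2; 0 2 0 4; 0 0 3 6; 0 0 0 1]

T1 = [1 0 0 -1; 0 1 0 2; 0 0 1 2; 0 0 0 1]
T2·T1 = [2 0 0 -2; 0 2 0 4; 0 0 3 6; 0 0 0 1]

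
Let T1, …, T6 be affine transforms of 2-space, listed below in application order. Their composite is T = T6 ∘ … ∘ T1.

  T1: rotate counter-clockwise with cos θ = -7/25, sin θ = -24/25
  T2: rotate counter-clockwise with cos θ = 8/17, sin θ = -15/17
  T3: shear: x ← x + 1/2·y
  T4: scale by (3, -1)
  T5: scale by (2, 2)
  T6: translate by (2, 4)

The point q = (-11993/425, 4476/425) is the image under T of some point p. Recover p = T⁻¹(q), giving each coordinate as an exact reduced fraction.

T1 = [-7/25 24/25 0; -24/25 -7/25 0; 0 0 1]
T2·T1 = [-416/425 87/425 0; -87/425 -416/425 0; 0 0 1]
T3·…·T1 = [-919/850 -121/425 0; -87/425 -416/425 0; 0 0 1]
T4·…·T1 = [-2757/850 -363/425 0; 87/425 416/425 0; 0 0 1]
T5·…·T1 = [-2757/425 -726/425 0; 174/425 832/425 0; 0 0 1]
T6·…·T1 = [-2757/425 -726/425 2; 174/425 832/425 4; 0 0 1]
det M = -12; M⁻¹ = [-208/1275 -121/850 1142/1275; 29/850 919/1700 -948/425; 0 0 1]
M⁻¹ · (-11993/425, 4476/425)ᵀ = (4, 5/2)ᵀ

p = (4, 5/2)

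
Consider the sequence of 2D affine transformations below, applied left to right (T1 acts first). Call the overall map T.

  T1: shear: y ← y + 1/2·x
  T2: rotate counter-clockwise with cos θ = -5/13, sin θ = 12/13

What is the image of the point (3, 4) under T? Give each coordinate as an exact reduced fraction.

T1 shear: y ← y + 1/2·x: (3, 4) → (3, 11/2)
T2 rotate counter-clockwise with cos θ = -5/13, sin θ = 12/13: (3, 11/2) → (-81/13, 17/26)

T(p) = (-81/13, 17/26)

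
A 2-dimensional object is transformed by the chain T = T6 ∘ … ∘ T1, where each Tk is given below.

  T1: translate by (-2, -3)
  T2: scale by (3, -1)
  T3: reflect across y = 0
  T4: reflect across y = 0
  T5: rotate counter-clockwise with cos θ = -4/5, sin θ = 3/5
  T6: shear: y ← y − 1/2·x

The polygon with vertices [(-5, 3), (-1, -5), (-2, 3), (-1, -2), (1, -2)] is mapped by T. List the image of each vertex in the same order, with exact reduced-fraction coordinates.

image vertices: (84/5, -21), (12/5, -13), (48/5, -12), (21/5, -23/2), (-3/5, -11/2)

T1 translate by (-2, -3): (-5, 3) → (-7, 0); (-1, -5) → (-3, -8); (-2, 3) → (-4, 0); (-1, -2) → (-3, -5); (1, -2) → (-1, -5)
T2 scale by (3, -1): (-7, 0) → (-21, 0); (-3, -8) → (-9, 8); (-4, 0) → (-12, 0); (-3, -5) → (-9, 5); (-1, -5) → (-3, 5)
T3 reflect across y = 0: (-21, 0) → (-21, 0); (-9, 8) → (-9, -8); (-12, 0) → (-12, 0); (-9, 5) → (-9, -5); (-3, 5) → (-3, -5)
T4 reflect across y = 0: (-21, 0) → (-21, 0); (-9, -8) → (-9, 8); (-12, 0) → (-12, 0); (-9, -5) → (-9, 5); (-3, -5) → (-3, 5)
T5 rotate counter-clockwise with cos θ = -4/5, sin θ = 3/5: (-21, 0) → (84/5, -63/5); (-9, 8) → (12/5, -59/5); (-12, 0) → (48/5, -36/5); (-9, 5) → (21/5, -47/5); (-3, 5) → (-3/5, -29/5)
T6 shear: y ← y − 1/2·x: (84/5, -63/5) → (84/5, -21); (12/5, -59/5) → (12/5, -13); (48/5, -36/5) → (48/5, -12); (21/5, -47/5) → (21/5, -23/2); (-3/5, -29/5) → (-3/5, -11/2)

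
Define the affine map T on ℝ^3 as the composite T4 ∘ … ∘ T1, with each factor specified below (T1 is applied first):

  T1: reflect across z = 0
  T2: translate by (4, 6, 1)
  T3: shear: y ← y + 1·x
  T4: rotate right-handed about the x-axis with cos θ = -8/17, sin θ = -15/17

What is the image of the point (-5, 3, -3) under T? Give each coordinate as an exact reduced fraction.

T(p) = (-1, -4/17, -152/17)

T1 reflect across z = 0: (-5, 3, -3) → (-5, 3, 3)
T2 translate by (4, 6, 1): (-5, 3, 3) → (-1, 9, 4)
T3 shear: y ← y + 1·x: (-1, 9, 4) → (-1, 8, 4)
T4 rotate right-handed about the x-axis with cos θ = -8/17, sin θ = -15/17: (-1, 8, 4) → (-1, -4/17, -152/17)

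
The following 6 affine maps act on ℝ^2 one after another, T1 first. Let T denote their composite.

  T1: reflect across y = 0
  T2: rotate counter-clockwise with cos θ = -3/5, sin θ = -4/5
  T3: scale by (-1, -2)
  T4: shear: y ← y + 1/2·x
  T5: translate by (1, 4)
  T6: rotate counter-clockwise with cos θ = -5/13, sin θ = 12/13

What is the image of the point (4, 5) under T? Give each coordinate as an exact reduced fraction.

T1 reflect across y = 0: (4, 5) → (4, -5)
T2 rotate counter-clockwise with cos θ = -3/5, sin θ = -4/5: (4, -5) → (-32/5, -1/5)
T3 scale by (-1, -2): (-32/5, -1/5) → (32/5, 2/5)
T4 shear: y ← y + 1/2·x: (32/5, 2/5) → (32/5, 18/5)
T5 translate by (1, 4): (32/5, 18/5) → (37/5, 38/5)
T6 rotate counter-clockwise with cos θ = -5/13, sin θ = 12/13: (37/5, 38/5) → (-641/65, 254/65)

T(p) = (-641/65, 254/65)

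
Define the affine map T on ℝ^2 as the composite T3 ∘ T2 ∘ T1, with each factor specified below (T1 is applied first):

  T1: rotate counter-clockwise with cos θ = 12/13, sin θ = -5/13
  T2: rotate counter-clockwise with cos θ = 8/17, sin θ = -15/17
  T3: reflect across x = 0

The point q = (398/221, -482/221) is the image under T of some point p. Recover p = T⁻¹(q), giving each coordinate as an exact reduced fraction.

p = (2, -2)

T1 = [12/13 5/13 0; -5/13 12/13 0; 0 0 1]
T2·T1 = [21/221 220/221 0; -220/221 21/221 0; 0 0 1]
T3·…·T1 = [-21/221 -220/221 0; -220/221 21/221 0; 0 0 1]
det M = -1; M⁻¹ = [-21/221 -220/221 0; -220/221 21/221 0; 0 0 1]
M⁻¹ · (398/221, -482/221)ᵀ = (2, -2)ᵀ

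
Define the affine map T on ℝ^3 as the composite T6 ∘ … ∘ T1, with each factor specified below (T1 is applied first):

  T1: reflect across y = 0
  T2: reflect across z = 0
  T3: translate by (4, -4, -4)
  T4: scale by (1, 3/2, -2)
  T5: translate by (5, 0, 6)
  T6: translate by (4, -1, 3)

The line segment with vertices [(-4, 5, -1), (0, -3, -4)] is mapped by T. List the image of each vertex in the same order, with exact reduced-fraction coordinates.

T1 reflect across y = 0: (-4, 5, -1) → (-4, -5, -1); (0, -3, -4) → (0, 3, -4)
T2 reflect across z = 0: (-4, -5, -1) → (-4, -5, 1); (0, 3, -4) → (0, 3, 4)
T3 translate by (4, -4, -4): (-4, -5, 1) → (0, -9, -3); (0, 3, 4) → (4, -1, 0)
T4 scale by (1, 3/2, -2): (0, -9, -3) → (0, -27/2, 6); (4, -1, 0) → (4, -3/2, 0)
T5 translate by (5, 0, 6): (0, -27/2, 6) → (5, -27/2, 12); (4, -3/2, 0) → (9, -3/2, 6)
T6 translate by (4, -1, 3): (5, -27/2, 12) → (9, -29/2, 15); (9, -3/2, 6) → (13, -5/2, 9)

image vertices: (9, -29/2, 15), (13, -5/2, 9)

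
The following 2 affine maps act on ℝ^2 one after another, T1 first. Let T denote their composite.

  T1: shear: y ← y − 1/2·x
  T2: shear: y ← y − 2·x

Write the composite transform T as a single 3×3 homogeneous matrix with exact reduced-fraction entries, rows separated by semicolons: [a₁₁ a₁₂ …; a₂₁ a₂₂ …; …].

T = [1 0 0; -5/2 1 0; 0 0 1]

T1 = [1 0 0; -1/2 1 0; 0 0 1]
T2·T1 = [1 0 0; -5/2 1 0; 0 0 1]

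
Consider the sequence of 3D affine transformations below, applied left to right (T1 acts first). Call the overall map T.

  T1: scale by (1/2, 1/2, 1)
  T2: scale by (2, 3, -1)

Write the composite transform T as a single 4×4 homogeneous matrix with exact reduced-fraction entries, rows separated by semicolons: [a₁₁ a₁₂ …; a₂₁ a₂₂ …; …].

T1 = [1/2 0 0 0; 0 1/2 0 0; 0 0 1 0; 0 0 0 1]
T2·T1 = [1 0 0 0; 0 3/2 0 0; 0 0 -1 0; 0 0 0 1]

T = [1 0 0 0; 0 3/2 0 0; 0 0 -1 0; 0 0 0 1]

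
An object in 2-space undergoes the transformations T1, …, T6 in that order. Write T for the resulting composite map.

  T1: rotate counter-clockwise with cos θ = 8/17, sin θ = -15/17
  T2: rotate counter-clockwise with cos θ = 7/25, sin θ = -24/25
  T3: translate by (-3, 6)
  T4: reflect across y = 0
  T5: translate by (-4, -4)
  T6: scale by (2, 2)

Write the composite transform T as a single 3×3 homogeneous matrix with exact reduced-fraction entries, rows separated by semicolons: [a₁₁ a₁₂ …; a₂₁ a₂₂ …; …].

T1 = [8/17 15/17 0; -15/17 8/17 0; 0 0 1]
T2·T1 = [-304/425 297/425 0; -297/425 -304/425 0; 0 0 1]
T3·…·T1 = [-304/425 297/425 -3; -297/425 -304/425 6; 0 0 1]
T4·…·T1 = [-304/425 297/425 -3; 297/425 304/425 -6; 0 0 1]
T5·…·T1 = [-304/425 297/425 -7; 297/425 304/425 -10; 0 0 1]
T6·…·T1 = [-608/425 594/425 -14; 594/425 608/425 -20; 0 0 1]

T = [-608/425 594/425 -14; 594/425 608/425 -20; 0 0 1]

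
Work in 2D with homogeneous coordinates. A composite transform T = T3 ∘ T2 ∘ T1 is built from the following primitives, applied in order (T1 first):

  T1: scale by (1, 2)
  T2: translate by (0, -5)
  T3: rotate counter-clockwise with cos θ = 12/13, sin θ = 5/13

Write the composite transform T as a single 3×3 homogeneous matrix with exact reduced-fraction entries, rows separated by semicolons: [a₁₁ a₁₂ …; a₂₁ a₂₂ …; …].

T1 = [1 0 0; 0 2 0; 0 0 1]
T2·T1 = [1 0 0; 0 2 -5; 0 0 1]
T3·…·T1 = [12/13 -10/13 25/13; 5/13 24/13 -60/13; 0 0 1]

T = [12/13 -10/13 25/13; 5/13 24/13 -60/13; 0 0 1]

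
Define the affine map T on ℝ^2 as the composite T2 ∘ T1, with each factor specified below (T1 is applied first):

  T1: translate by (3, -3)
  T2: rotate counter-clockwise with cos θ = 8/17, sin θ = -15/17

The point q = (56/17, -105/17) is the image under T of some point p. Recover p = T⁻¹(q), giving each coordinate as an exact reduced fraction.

p = (4, 3)

T1 = [1 0 3; 0 1 -3; 0 0 1]
T2·T1 = [8/17 15/17 -21/17; -15/17 8/17 -69/17; 0 0 1]
det M = 1; M⁻¹ = [8/17 -15/17 -3; 15/17 8/17 3; 0 0 1]
M⁻¹ · (56/17, -105/17)ᵀ = (4, 3)ᵀ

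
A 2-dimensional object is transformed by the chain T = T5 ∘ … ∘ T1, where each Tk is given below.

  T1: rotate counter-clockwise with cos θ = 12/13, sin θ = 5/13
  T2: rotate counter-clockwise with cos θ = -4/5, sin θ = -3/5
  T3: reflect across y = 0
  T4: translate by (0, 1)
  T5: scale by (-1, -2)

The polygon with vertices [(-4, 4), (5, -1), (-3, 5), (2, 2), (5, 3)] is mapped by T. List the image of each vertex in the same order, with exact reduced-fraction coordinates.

T1 rotate counter-clockwise with cos θ = 12/13, sin θ = 5/13: (-4, 4) → (-68/13, 28/13); (5, -1) → (5, 1); (-3, 5) → (-61/13, 45/13); (2, 2) → (14/13, 34/13); (5, 3) → (45/13, 61/13)
T2 rotate counter-clockwise with cos θ = -4/5, sin θ = -3/5: (-68/13, 28/13) → (356/65, 92/65); (5, 1) → (-17/5, -19/5); (-61/13, 45/13) → (379/65, 3/65); (14/13, 34/13) → (46/65, -178/65); (45/13, 61/13) → (3/65, -379/65)
T3 reflect across y = 0: (356/65, 92/65) → (356/65, -92/65); (-17/5, -19/5) → (-17/5, 19/5); (379/65, 3/65) → (379/65, -3/65); (46/65, -178/65) → (46/65, 178/65); (3/65, -379/65) → (3/65, 379/65)
T4 translate by (0, 1): (356/65, -92/65) → (356/65, -27/65); (-17/5, 19/5) → (-17/5, 24/5); (379/65, -3/65) → (379/65, 62/65); (46/65, 178/65) → (46/65, 243/65); (3/65, 379/65) → (3/65, 444/65)
T5 scale by (-1, -2): (356/65, -27/65) → (-356/65, 54/65); (-17/5, 24/5) → (17/5, -48/5); (379/65, 62/65) → (-379/65, -124/65); (46/65, 243/65) → (-46/65, -486/65); (3/65, 444/65) → (-3/65, -888/65)

image vertices: (-356/65, 54/65), (17/5, -48/5), (-379/65, -124/65), (-46/65, -486/65), (-3/65, -888/65)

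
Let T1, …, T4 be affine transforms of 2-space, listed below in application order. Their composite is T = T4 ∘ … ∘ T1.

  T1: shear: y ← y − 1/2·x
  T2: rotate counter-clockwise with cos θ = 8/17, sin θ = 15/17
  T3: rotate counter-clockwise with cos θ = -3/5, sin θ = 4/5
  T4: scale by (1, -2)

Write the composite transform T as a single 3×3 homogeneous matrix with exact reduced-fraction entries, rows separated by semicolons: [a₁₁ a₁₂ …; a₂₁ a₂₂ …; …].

T1 = [1 0 0; -1/2 1 0; 0 0 1]
T2·T1 = [31/34 -15/17 0; 11/17 8/17 0; 0 0 1]
T3·…·T1 = [-181/170 13/85 0; 29/85 -84/85 0; 0 0 1]
T4·…·T1 = [-181/170 13/85 0; -58/85 168/85 0; 0 0 1]

T = [-181/170 13/85 0; -58/85 168/85 0; 0 0 1]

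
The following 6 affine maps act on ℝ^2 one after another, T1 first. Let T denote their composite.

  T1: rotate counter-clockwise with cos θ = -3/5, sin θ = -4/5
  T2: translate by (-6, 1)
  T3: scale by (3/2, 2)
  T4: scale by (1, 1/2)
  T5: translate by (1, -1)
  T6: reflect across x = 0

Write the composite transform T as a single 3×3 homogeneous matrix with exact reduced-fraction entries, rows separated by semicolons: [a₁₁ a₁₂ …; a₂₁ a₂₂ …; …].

T = [9/10 -6/5 8; -4/5 -3/5 0; 0 0 1]

T1 = [-3/5 4/5 0; -4/5 -3/5 0; 0 0 1]
T2·T1 = [-3/5 4/5 -6; -4/5 -3/5 1; 0 0 1]
T3·…·T1 = [-9/10 6/5 -9; -8/5 -6/5 2; 0 0 1]
T4·…·T1 = [-9/10 6/5 -9; -4/5 -3/5 1; 0 0 1]
T5·…·T1 = [-9/10 6/5 -8; -4/5 -3/5 0; 0 0 1]
T6·…·T1 = [9/10 -6/5 8; -4/5 -3/5 0; 0 0 1]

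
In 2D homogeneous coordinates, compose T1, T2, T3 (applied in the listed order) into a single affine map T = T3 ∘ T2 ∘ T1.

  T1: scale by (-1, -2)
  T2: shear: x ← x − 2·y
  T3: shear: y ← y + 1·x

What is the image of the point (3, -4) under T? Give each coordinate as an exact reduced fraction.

T1 scale by (-1, -2): (3, -4) → (-3, 8)
T2 shear: x ← x − 2·y: (-3, 8) → (-19, 8)
T3 shear: y ← y + 1·x: (-19, 8) → (-19, -11)

T(p) = (-19, -11)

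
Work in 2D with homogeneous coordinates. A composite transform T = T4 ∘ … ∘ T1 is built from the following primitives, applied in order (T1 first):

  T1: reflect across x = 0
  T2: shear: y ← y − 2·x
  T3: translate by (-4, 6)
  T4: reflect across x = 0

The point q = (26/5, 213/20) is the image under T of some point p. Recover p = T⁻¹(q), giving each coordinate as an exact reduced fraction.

p = (6/5, 9/4)

T1 = [-1 0 0; 0 1 0; 0 0 1]
T2·T1 = [-1 0 0; 2 1 0; 0 0 1]
T3·…·T1 = [-1 0 -4; 2 1 6; 0 0 1]
T4·…·T1 = [1 0 4; 2 1 6; 0 0 1]
det M = 1; M⁻¹ = [1 0 -4; -2 1 2; 0 0 1]
M⁻¹ · (26/5, 213/20)ᵀ = (6/5, 9/4)ᵀ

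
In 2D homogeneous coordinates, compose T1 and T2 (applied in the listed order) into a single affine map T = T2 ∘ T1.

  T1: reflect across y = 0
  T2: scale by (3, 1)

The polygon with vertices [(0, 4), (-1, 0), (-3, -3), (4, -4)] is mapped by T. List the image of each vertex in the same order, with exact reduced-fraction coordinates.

image vertices: (0, -4), (-3, 0), (-9, 3), (12, 4)

T1 reflect across y = 0: (0, 4) → (0, -4); (-1, 0) → (-1, 0); (-3, -3) → (-3, 3); (4, -4) → (4, 4)
T2 scale by (3, 1): (0, -4) → (0, -4); (-1, 0) → (-3, 0); (-3, 3) → (-9, 3); (4, 4) → (12, 4)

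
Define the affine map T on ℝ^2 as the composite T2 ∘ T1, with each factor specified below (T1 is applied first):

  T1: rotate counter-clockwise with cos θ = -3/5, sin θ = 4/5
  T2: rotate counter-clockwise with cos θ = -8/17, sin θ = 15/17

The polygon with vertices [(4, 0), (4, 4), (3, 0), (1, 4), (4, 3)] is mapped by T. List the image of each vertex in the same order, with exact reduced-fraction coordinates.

T1 rotate counter-clockwise with cos θ = -3/5, sin θ = 4/5: (4, 0) → (-12/5, 16/5); (4, 4) → (-28/5, 4/5); (3, 0) → (-9/5, 12/5); (1, 4) → (-19/5, -8/5); (4, 3) → (-24/5, 7/5)
T2 rotate counter-clockwise with cos θ = -8/17, sin θ = 15/17: (-12/5, 16/5) → (-144/85, -308/85); (-28/5, 4/5) → (164/85, -452/85); (-9/5, 12/5) → (-108/85, -231/85); (-19/5, -8/5) → (16/5, -13/5); (-24/5, 7/5) → (87/85, -416/85)

image vertices: (-144/85, -308/85), (164/85, -452/85), (-108/85, -231/85), (16/5, -13/5), (87/85, -416/85)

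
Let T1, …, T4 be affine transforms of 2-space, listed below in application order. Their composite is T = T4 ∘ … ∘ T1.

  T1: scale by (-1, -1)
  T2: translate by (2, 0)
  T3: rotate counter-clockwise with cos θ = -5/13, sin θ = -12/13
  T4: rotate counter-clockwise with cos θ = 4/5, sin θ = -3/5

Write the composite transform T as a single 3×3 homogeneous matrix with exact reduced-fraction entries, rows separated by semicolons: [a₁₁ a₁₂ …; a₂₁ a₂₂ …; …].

T = [56/65 -33/65 -112/65; 33/65 56/65 -66/65; 0 0 1]

T1 = [-1 0 0; 0 -1 0; 0 0 1]
T2·T1 = [-1 0 2; 0 -1 0; 0 0 1]
T3·…·T1 = [5/13 -12/13 -10/13; 12/13 5/13 -24/13; 0 0 1]
T4·…·T1 = [56/65 -33/65 -112/65; 33/65 56/65 -66/65; 0 0 1]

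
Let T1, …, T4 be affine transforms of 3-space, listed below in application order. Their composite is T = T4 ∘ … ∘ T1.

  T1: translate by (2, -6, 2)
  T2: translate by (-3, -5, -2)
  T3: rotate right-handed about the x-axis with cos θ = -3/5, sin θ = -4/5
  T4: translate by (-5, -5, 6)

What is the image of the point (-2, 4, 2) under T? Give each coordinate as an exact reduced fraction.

T(p) = (-8, 4/5, 52/5)

T1 translate by (2, -6, 2): (-2, 4, 2) → (0, -2, 4)
T2 translate by (-3, -5, -2): (0, -2, 4) → (-3, -7, 2)
T3 rotate right-handed about the x-axis with cos θ = -3/5, sin θ = -4/5: (-3, -7, 2) → (-3, 29/5, 22/5)
T4 translate by (-5, -5, 6): (-3, 29/5, 22/5) → (-8, 4/5, 52/5)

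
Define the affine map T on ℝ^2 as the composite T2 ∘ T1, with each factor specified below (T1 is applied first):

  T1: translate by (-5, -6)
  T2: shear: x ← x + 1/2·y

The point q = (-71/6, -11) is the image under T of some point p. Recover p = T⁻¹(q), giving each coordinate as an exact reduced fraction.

p = (-4/3, -5)

T1 = [1 0 -5; 0 1 -6; 0 0 1]
T2·T1 = [1 1/2 -8; 0 1 -6; 0 0 1]
det M = 1; M⁻¹ = [1 -1/2 5; 0 1 6; 0 0 1]
M⁻¹ · (-71/6, -11)ᵀ = (-4/3, -5)ᵀ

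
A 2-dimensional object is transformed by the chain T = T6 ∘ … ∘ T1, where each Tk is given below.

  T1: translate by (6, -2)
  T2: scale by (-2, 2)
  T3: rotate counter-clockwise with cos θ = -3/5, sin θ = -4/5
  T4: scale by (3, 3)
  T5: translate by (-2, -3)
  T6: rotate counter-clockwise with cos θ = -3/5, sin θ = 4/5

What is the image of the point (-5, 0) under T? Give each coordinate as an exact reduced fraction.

T(p) = (-12/5, -59/5)

T1 translate by (6, -2): (-5, 0) → (1, -2)
T2 scale by (-2, 2): (1, -2) → (-2, -4)
T3 rotate counter-clockwise with cos θ = -3/5, sin θ = -4/5: (-2, -4) → (-2, 4)
T4 scale by (3, 3): (-2, 4) → (-6, 12)
T5 translate by (-2, -3): (-6, 12) → (-8, 9)
T6 rotate counter-clockwise with cos θ = -3/5, sin θ = 4/5: (-8, 9) → (-12/5, -59/5)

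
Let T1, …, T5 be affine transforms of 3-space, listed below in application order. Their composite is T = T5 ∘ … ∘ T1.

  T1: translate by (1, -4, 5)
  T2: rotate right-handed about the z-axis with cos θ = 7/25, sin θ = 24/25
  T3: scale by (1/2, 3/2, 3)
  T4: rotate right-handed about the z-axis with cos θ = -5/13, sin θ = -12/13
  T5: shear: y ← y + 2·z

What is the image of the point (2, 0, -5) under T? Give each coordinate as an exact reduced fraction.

T1 translate by (1, -4, 5): (2, 0, -5) → (3, -4, 0)
T2 rotate right-handed about the z-axis with cos θ = 7/25, sin θ = 24/25: (3, -4, 0) → (117/25, 44/25, 0)
T3 scale by (1/2, 3/2, 3): (117/25, 44/25, 0) → (117/50, 66/25, 0)
T4 rotate right-handed about the z-axis with cos θ = -5/13, sin θ = -12/13: (117/50, 66/25, 0) → (999/650, -1032/325, 0)
T5 shear: y ← y + 2·z: (999/650, -1032/325, 0) → (999/650, -1032/325, 0)

T(p) = (999/650, -1032/325, 0)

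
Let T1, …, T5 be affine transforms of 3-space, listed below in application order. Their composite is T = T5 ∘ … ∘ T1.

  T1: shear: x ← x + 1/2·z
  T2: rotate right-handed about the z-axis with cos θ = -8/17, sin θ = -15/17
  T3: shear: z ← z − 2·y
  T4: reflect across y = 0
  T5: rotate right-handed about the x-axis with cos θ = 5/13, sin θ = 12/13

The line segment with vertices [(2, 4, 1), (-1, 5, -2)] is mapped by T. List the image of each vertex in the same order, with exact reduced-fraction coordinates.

T1 shear: x ← x + 1/2·z: (2, 4, 1) → (5/2, 4, 1); (-1, 5, -2) → (-2, 5, -2)
T2 rotate right-handed about the z-axis with cos θ = -8/17, sin θ = -15/17: (5/2, 4, 1) → (40/17, -139/34, 1); (-2, 5, -2) → (91/17, -10/17, -2)
T3 shear: z ← z − 2·y: (40/17, -139/34, 1) → (40/17, -139/34, 156/17); (91/17, -10/17, -2) → (91/17, -10/17, -14/17)
T4 reflect across y = 0: (40/17, -139/34, 156/17) → (40/17, 139/34, 156/17); (91/17, -10/17, -14/17) → (91/17, 10/17, -14/17)
T5 rotate right-handed about the x-axis with cos θ = 5/13, sin θ = 12/13: (40/17, 139/34, 156/17) → (40/17, -3049/442, 1614/221); (91/17, 10/17, -14/17) → (91/17, 218/221, 50/221)

image vertices: (40/17, -3049/442, 1614/221), (91/17, 218/221, 50/221)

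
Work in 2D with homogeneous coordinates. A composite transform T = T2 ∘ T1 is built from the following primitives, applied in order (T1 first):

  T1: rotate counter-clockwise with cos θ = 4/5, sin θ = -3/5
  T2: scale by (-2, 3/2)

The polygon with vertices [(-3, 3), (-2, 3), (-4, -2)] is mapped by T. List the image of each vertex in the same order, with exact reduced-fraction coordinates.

image vertices: (6/5, 63/10), (-2/5, 27/5), (44/5, 6/5)

T1 rotate counter-clockwise with cos θ = 4/5, sin θ = -3/5: (-3, 3) → (-3/5, 21/5); (-2, 3) → (1/5, 18/5); (-4, -2) → (-22/5, 4/5)
T2 scale by (-2, 3/2): (-3/5, 21/5) → (6/5, 63/10); (1/5, 18/5) → (-2/5, 27/5); (-22/5, 4/5) → (44/5, 6/5)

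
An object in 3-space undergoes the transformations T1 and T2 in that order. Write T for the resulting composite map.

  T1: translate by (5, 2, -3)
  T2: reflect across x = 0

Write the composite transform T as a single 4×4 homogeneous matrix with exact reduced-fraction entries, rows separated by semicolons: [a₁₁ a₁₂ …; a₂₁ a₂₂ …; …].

T1 = [1 0 0 5; 0 1 0 2; 0 0 1 -3; 0 0 0 1]
T2·T1 = [-1 0 0 -5; 0 1 0 2; 0 0 1 -3; 0 0 0 1]

T = [-1 0 0 -5; 0 1 0 2; 0 0 1 -3; 0 0 0 1]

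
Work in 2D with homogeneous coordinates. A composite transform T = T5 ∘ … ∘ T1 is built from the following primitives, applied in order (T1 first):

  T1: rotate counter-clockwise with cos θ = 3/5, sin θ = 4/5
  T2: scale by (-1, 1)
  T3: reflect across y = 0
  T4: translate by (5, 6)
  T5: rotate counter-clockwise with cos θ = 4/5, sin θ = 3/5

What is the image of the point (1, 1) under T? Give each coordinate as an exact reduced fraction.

T(p) = (7/5, 34/5)

T1 rotate counter-clockwise with cos θ = 3/5, sin θ = 4/5: (1, 1) → (-1/5, 7/5)
T2 scale by (-1, 1): (-1/5, 7/5) → (1/5, 7/5)
T3 reflect across y = 0: (1/5, 7/5) → (1/5, -7/5)
T4 translate by (5, 6): (1/5, -7/5) → (26/5, 23/5)
T5 rotate counter-clockwise with cos θ = 4/5, sin θ = 3/5: (26/5, 23/5) → (7/5, 34/5)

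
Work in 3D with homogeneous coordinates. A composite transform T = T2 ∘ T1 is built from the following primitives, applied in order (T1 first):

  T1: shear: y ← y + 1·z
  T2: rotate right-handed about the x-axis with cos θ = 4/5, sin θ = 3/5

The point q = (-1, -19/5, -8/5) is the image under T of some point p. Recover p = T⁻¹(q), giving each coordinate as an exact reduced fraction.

T1 = [1 0 0 0; 0 1 1 0; 0 0 1 0; 0 0 0 1]
T2·T1 = [1 0 0 0; 0 4/5 1/5 0; 0 3/5 7/5 0; 0 0 0 1]
det M = 1; M⁻¹ = [1 0 0 0; 0 7/5 -1/5 0; 0 -3/5 4/5 0; 0 0 0 1]
M⁻¹ · (-1, -19/5, -8/5)ᵀ = (-1, -5, 1)ᵀ

p = (-1, -5, 1)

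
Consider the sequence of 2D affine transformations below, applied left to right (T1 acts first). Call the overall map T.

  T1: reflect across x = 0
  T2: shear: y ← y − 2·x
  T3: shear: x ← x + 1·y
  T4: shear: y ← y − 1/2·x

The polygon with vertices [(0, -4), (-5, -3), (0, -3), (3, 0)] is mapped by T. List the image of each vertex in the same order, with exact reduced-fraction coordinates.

T1 reflect across x = 0: (0, -4) → (0, -4); (-5, -3) → (5, -3); (0, -3) → (0, -3); (3, 0) → (-3, 0)
T2 shear: y ← y − 2·x: (0, -4) → (0, -4); (5, -3) → (5, -13); (0, -3) → (0, -3); (-3, 0) → (-3, 6)
T3 shear: x ← x + 1·y: (0, -4) → (-4, -4); (5, -13) → (-8, -13); (0, -3) → (-3, -3); (-3, 6) → (3, 6)
T4 shear: y ← y − 1/2·x: (-4, -4) → (-4, -2); (-8, -13) → (-8, -9); (-3, -3) → (-3, -3/2); (3, 6) → (3, 9/2)

image vertices: (-4, -2), (-8, -9), (-3, -3/2), (3, 9/2)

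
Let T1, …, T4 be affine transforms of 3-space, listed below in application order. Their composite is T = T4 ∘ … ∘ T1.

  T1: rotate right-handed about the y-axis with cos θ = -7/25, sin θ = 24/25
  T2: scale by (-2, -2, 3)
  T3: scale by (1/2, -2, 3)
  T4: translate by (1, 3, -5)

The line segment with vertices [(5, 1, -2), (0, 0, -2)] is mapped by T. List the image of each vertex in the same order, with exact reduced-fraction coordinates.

image vertices: (108/25, 7, -1079/25), (73/25, 3, 1/25)

T1 rotate right-handed about the y-axis with cos θ = -7/25, sin θ = 24/25: (5, 1, -2) → (-83/25, 1, -106/25); (0, 0, -2) → (-48/25, 0, 14/25)
T2 scale by (-2, -2, 3): (-83/25, 1, -106/25) → (166/25, -2, -318/25); (-48/25, 0, 14/25) → (96/25, 0, 42/25)
T3 scale by (1/2, -2, 3): (166/25, -2, -318/25) → (83/25, 4, -954/25); (96/25, 0, 42/25) → (48/25, 0, 126/25)
T4 translate by (1, 3, -5): (83/25, 4, -954/25) → (108/25, 7, -1079/25); (48/25, 0, 126/25) → (73/25, 3, 1/25)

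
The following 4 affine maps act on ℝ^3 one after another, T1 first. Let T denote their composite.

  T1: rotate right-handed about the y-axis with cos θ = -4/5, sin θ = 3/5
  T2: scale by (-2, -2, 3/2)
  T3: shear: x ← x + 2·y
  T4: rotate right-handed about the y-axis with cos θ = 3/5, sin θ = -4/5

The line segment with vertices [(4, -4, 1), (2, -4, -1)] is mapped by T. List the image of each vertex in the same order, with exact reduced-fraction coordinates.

image vertices: (414/25, 8, 352/25), (318/25, 8, 399/25)

T1 rotate right-handed about the y-axis with cos θ = -4/5, sin θ = 3/5: (4, -4, 1) → (-13/5, -4, -16/5); (2, -4, -1) → (-11/5, -4, -2/5)
T2 scale by (-2, -2, 3/2): (-13/5, -4, -16/5) → (26/5, 8, -24/5); (-11/5, -4, -2/5) → (22/5, 8, -3/5)
T3 shear: x ← x + 2·y: (26/5, 8, -24/5) → (106/5, 8, -24/5); (22/5, 8, -3/5) → (102/5, 8, -3/5)
T4 rotate right-handed about the y-axis with cos θ = 3/5, sin θ = -4/5: (106/5, 8, -24/5) → (414/25, 8, 352/25); (102/5, 8, -3/5) → (318/25, 8, 399/25)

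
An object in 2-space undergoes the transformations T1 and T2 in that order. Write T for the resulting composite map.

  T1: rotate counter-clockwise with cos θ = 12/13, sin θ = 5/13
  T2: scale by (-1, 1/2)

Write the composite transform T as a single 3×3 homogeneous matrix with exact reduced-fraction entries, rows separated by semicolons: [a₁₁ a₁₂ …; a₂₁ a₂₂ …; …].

T1 = [12/13 -5/13 0; 5/13 12/13 0; 0 0 1]
T2·T1 = [-12/13 5/13 0; 5/26 6/13 0; 0 0 1]

T = [-12/13 5/13 0; 5/26 6/13 0; 0 0 1]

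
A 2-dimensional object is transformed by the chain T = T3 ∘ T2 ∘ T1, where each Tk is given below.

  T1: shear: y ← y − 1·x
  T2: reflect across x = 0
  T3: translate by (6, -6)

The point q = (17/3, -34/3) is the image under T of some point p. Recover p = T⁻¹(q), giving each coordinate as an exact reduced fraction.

p = (1/3, -5)

T1 = [1 0 0; -1 1 0; 0 0 1]
T2·T1 = [-1 0 0; -1 1 0; 0 0 1]
T3·…·T1 = [-1 0 6; -1 1 -6; 0 0 1]
det M = -1; M⁻¹ = [-1 0 6; -1 1 12; 0 0 1]
M⁻¹ · (17/3, -34/3)ᵀ = (1/3, -5)ᵀ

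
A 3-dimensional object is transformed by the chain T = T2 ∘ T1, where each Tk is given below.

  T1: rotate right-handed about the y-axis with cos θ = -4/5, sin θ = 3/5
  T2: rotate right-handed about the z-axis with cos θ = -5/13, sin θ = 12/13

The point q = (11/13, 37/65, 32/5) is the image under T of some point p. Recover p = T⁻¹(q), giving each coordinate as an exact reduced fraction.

p = (-4, -1, -5)

T1 = [-4/5 0 3/5 0; 0 1 0 0; -3/5 0 -4/5 0; 0 0 0 1]
T2·T1 = [4/13 -12/13 -3/13 0; -48/65 -5/13 36/65 0; -3/5 0 -4/5 0; 0 0 0 1]
det M = 1; M⁻¹ = [4/13 -48/65 -3/5 0; -12/13 -5/13 0 0; -3/13 36/65 -4/5 0; 0 0 0 1]
M⁻¹ · (11/13, 37/65, 32/5)ᵀ = (-4, -1, -5)ᵀ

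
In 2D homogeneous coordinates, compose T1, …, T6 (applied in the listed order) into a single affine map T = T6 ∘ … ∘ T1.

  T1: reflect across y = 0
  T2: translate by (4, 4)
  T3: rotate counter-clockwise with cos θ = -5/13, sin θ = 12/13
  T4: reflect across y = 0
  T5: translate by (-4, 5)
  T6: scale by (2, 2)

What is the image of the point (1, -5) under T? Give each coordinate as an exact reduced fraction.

T1 reflect across y = 0: (1, -5) → (1, 5)
T2 translate by (4, 4): (1, 5) → (5, 9)
T3 rotate counter-clockwise with cos θ = -5/13, sin θ = 12/13: (5, 9) → (-133/13, 15/13)
T4 reflect across y = 0: (-133/13, 15/13) → (-133/13, -15/13)
T5 translate by (-4, 5): (-133/13, -15/13) → (-185/13, 50/13)
T6 scale by (2, 2): (-185/13, 50/13) → (-370/13, 100/13)

T(p) = (-370/13, 100/13)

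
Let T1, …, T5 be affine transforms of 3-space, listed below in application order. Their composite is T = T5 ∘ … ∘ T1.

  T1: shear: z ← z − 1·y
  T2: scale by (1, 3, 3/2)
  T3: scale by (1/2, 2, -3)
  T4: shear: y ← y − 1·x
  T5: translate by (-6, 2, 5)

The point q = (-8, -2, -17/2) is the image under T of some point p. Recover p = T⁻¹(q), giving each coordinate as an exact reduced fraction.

p = (-4, -1, 2)

T1 = [1 0 0 0; 0 1 0 0; 0 -1 1 0; 0 0 0 1]
T2·T1 = [1 0 0 0; 0 3 0 0; 0 -3/2 3/2 0; 0 0 0 1]
T3·…·T1 = [1/2 0 0 0; 0 6 0 0; 0 9/2 -9/2 0; 0 0 0 1]
T4·…·T1 = [1/2 0 0 0; -1/2 6 0 0; 0 9/2 -9/2 0; 0 0 0 1]
T5·…·T1 = [1/2 0 0 -6; -1/2 6 0 2; 0 9/2 -9/2 5; 0 0 0 1]
det M = -27/2; M⁻¹ = [2 0 0 12; 1/6 1/6 0 2/3; 1/6 1/6 -2/9 16/9; 0 0 0 1]
M⁻¹ · (-8, -2, -17/2)ᵀ = (-4, -1, 2)ᵀ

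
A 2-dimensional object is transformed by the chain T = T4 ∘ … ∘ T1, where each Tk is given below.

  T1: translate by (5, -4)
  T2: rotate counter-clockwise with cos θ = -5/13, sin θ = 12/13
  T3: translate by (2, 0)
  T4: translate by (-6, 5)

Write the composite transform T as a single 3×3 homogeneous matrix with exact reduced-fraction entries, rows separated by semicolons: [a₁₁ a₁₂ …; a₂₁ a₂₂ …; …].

T1 = [1 0 5; 0 1 -4; 0 0 1]
T2·T1 = [-5/13 -12/13 23/13; 12/13 -5/13 80/13; 0 0 1]
T3·…·T1 = [-5/13 -12/13 49/13; 12/13 -5/13 80/13; 0 0 1]
T4·…·T1 = [-5/13 -12/13 -29/13; 12/13 -5/13 145/13; 0 0 1]

T = [-5/13 -12/13 -29/13; 12/13 -5/13 145/13; 0 0 1]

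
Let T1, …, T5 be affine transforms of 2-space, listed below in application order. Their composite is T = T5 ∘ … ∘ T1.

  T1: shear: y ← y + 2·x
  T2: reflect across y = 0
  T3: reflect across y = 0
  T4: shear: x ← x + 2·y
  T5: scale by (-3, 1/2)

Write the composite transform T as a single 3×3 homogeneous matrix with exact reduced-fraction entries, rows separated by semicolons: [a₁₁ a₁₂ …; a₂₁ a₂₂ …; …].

T1 = [1 0 0; 2 1 0; 0 0 1]
T2·T1 = [1 0 0; -2 -1 0; 0 0 1]
T3·…·T1 = [1 0 0; 2 1 0; 0 0 1]
T4·…·T1 = [5 2 0; 2 1 0; 0 0 1]
T5·…·T1 = [-15 -6 0; 1 1/2 0; 0 0 1]

T = [-15 -6 0; 1 1/2 0; 0 0 1]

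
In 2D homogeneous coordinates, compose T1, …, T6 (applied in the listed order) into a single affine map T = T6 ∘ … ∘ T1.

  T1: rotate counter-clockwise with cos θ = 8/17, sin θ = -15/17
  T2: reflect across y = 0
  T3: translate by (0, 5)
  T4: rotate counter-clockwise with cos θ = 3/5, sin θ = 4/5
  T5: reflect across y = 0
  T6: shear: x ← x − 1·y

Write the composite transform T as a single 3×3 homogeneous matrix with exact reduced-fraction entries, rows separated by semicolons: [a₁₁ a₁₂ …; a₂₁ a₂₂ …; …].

T = [41/85 113/85 -1; -77/85 -36/85 -3; 0 0 1]

T1 = [8/17 15/17 0; -15/17 8/17 0; 0 0 1]
T2·T1 = [8/17 15/17 0; 15/17 -8/17 0; 0 0 1]
T3·…·T1 = [8/17 15/17 0; 15/17 -8/17 5; 0 0 1]
T4·…·T1 = [-36/85 77/85 -4; 77/85 36/85 3; 0 0 1]
T5·…·T1 = [-36/85 77/85 -4; -77/85 -36/85 -3; 0 0 1]
T6·…·T1 = [41/85 113/85 -1; -77/85 -36/85 -3; 0 0 1]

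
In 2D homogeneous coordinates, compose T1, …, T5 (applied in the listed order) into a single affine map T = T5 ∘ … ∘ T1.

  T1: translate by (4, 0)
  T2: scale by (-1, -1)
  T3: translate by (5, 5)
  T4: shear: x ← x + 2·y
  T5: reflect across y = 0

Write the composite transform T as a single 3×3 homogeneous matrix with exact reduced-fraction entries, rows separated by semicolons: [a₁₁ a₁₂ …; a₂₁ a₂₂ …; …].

T = [-1 -2 11; 0 1 -5; 0 0 1]

T1 = [1 0 4; 0 1 0; 0 0 1]
T2·T1 = [-1 0 -4; 0 -1 0; 0 0 1]
T3·…·T1 = [-1 0 1; 0 -1 5; 0 0 1]
T4·…·T1 = [-1 -2 11; 0 -1 5; 0 0 1]
T5·…·T1 = [-1 -2 11; 0 1 -5; 0 0 1]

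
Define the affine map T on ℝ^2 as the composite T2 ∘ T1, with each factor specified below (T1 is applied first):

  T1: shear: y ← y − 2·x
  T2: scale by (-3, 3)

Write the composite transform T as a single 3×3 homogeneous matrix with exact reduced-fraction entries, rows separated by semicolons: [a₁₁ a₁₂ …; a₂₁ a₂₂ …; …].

T1 = [1 0 0; -2 1 0; 0 0 1]
T2·T1 = [-3 0 0; -6 3 0; 0 0 1]

T = [-3 0 0; -6 3 0; 0 0 1]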